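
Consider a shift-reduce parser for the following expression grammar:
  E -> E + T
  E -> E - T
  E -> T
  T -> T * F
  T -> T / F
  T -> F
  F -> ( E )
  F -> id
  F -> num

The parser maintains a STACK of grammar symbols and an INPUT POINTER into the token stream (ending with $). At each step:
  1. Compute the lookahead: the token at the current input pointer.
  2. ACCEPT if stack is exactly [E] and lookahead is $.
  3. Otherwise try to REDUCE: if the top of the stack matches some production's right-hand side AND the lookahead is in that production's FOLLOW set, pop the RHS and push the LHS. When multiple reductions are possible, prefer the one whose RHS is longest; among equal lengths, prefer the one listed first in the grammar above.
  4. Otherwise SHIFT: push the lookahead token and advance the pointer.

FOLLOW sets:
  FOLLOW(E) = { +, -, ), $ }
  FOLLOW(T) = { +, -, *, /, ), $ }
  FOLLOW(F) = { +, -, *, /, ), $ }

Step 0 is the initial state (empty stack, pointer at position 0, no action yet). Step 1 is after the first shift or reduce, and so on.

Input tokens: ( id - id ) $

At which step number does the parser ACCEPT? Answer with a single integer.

Answer: 15

Derivation:
Step 1: shift (. Stack=[(] ptr=1 lookahead=id remaining=[id - id ) $]
Step 2: shift id. Stack=[( id] ptr=2 lookahead=- remaining=[- id ) $]
Step 3: reduce F->id. Stack=[( F] ptr=2 lookahead=- remaining=[- id ) $]
Step 4: reduce T->F. Stack=[( T] ptr=2 lookahead=- remaining=[- id ) $]
Step 5: reduce E->T. Stack=[( E] ptr=2 lookahead=- remaining=[- id ) $]
Step 6: shift -. Stack=[( E -] ptr=3 lookahead=id remaining=[id ) $]
Step 7: shift id. Stack=[( E - id] ptr=4 lookahead=) remaining=[) $]
Step 8: reduce F->id. Stack=[( E - F] ptr=4 lookahead=) remaining=[) $]
Step 9: reduce T->F. Stack=[( E - T] ptr=4 lookahead=) remaining=[) $]
Step 10: reduce E->E - T. Stack=[( E] ptr=4 lookahead=) remaining=[) $]
Step 11: shift ). Stack=[( E )] ptr=5 lookahead=$ remaining=[$]
Step 12: reduce F->( E ). Stack=[F] ptr=5 lookahead=$ remaining=[$]
Step 13: reduce T->F. Stack=[T] ptr=5 lookahead=$ remaining=[$]
Step 14: reduce E->T. Stack=[E] ptr=5 lookahead=$ remaining=[$]
Step 15: accept. Stack=[E] ptr=5 lookahead=$ remaining=[$]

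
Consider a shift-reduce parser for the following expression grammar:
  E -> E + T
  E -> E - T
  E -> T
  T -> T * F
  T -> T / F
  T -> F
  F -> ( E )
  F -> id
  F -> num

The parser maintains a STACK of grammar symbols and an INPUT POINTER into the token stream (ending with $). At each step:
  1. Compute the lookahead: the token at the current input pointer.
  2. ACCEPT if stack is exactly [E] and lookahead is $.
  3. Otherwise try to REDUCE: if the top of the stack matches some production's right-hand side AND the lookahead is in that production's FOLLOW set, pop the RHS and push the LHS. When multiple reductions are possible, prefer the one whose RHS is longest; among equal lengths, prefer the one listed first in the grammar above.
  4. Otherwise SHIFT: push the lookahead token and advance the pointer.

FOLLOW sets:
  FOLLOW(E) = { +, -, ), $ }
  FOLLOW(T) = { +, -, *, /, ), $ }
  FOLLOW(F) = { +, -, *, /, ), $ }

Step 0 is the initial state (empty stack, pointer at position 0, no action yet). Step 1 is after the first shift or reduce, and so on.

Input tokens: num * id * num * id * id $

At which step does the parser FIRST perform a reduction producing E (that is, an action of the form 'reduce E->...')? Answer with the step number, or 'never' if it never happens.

Step 1: shift num. Stack=[num] ptr=1 lookahead=* remaining=[* id * num * id * id $]
Step 2: reduce F->num. Stack=[F] ptr=1 lookahead=* remaining=[* id * num * id * id $]
Step 3: reduce T->F. Stack=[T] ptr=1 lookahead=* remaining=[* id * num * id * id $]
Step 4: shift *. Stack=[T *] ptr=2 lookahead=id remaining=[id * num * id * id $]
Step 5: shift id. Stack=[T * id] ptr=3 lookahead=* remaining=[* num * id * id $]
Step 6: reduce F->id. Stack=[T * F] ptr=3 lookahead=* remaining=[* num * id * id $]
Step 7: reduce T->T * F. Stack=[T] ptr=3 lookahead=* remaining=[* num * id * id $]
Step 8: shift *. Stack=[T *] ptr=4 lookahead=num remaining=[num * id * id $]
Step 9: shift num. Stack=[T * num] ptr=5 lookahead=* remaining=[* id * id $]
Step 10: reduce F->num. Stack=[T * F] ptr=5 lookahead=* remaining=[* id * id $]
Step 11: reduce T->T * F. Stack=[T] ptr=5 lookahead=* remaining=[* id * id $]
Step 12: shift *. Stack=[T *] ptr=6 lookahead=id remaining=[id * id $]
Step 13: shift id. Stack=[T * id] ptr=7 lookahead=* remaining=[* id $]
Step 14: reduce F->id. Stack=[T * F] ptr=7 lookahead=* remaining=[* id $]
Step 15: reduce T->T * F. Stack=[T] ptr=7 lookahead=* remaining=[* id $]
Step 16: shift *. Stack=[T *] ptr=8 lookahead=id remaining=[id $]
Step 17: shift id. Stack=[T * id] ptr=9 lookahead=$ remaining=[$]
Step 18: reduce F->id. Stack=[T * F] ptr=9 lookahead=$ remaining=[$]
Step 19: reduce T->T * F. Stack=[T] ptr=9 lookahead=$ remaining=[$]
Step 20: reduce E->T. Stack=[E] ptr=9 lookahead=$ remaining=[$]

Answer: 20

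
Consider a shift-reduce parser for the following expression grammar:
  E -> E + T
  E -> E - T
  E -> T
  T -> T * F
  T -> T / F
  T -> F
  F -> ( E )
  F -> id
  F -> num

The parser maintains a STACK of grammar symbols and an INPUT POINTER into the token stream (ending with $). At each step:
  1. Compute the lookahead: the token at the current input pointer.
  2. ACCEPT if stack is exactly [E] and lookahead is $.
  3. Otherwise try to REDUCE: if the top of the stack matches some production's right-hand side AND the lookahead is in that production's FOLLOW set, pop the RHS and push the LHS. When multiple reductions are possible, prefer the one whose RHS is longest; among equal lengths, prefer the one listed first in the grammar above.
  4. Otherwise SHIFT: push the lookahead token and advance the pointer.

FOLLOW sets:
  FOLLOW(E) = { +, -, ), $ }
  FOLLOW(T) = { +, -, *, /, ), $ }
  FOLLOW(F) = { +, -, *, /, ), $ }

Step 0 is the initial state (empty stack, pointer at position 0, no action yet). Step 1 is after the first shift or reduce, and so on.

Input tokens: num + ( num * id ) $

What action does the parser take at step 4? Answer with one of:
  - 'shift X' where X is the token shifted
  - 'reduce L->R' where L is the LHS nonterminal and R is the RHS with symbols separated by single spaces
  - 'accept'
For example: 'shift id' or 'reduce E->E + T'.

Answer: reduce E->T

Derivation:
Step 1: shift num. Stack=[num] ptr=1 lookahead=+ remaining=[+ ( num * id ) $]
Step 2: reduce F->num. Stack=[F] ptr=1 lookahead=+ remaining=[+ ( num * id ) $]
Step 3: reduce T->F. Stack=[T] ptr=1 lookahead=+ remaining=[+ ( num * id ) $]
Step 4: reduce E->T. Stack=[E] ptr=1 lookahead=+ remaining=[+ ( num * id ) $]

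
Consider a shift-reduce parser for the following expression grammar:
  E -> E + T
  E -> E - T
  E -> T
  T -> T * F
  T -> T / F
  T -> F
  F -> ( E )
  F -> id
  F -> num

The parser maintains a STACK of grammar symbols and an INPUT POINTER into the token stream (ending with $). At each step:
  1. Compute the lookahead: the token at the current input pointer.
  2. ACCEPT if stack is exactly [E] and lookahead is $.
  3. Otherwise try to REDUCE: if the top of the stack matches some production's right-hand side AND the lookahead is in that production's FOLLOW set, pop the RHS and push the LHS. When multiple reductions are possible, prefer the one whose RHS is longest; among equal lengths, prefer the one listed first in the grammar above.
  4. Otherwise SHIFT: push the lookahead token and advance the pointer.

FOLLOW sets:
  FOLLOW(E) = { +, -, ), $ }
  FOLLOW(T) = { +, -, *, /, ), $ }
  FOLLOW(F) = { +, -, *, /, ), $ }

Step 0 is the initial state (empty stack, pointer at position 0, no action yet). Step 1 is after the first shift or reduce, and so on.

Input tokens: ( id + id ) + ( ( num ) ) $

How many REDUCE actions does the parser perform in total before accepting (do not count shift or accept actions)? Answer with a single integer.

Answer: 18

Derivation:
Step 1: shift (. Stack=[(] ptr=1 lookahead=id remaining=[id + id ) + ( ( num ) ) $]
Step 2: shift id. Stack=[( id] ptr=2 lookahead=+ remaining=[+ id ) + ( ( num ) ) $]
Step 3: reduce F->id. Stack=[( F] ptr=2 lookahead=+ remaining=[+ id ) + ( ( num ) ) $]
Step 4: reduce T->F. Stack=[( T] ptr=2 lookahead=+ remaining=[+ id ) + ( ( num ) ) $]
Step 5: reduce E->T. Stack=[( E] ptr=2 lookahead=+ remaining=[+ id ) + ( ( num ) ) $]
Step 6: shift +. Stack=[( E +] ptr=3 lookahead=id remaining=[id ) + ( ( num ) ) $]
Step 7: shift id. Stack=[( E + id] ptr=4 lookahead=) remaining=[) + ( ( num ) ) $]
Step 8: reduce F->id. Stack=[( E + F] ptr=4 lookahead=) remaining=[) + ( ( num ) ) $]
Step 9: reduce T->F. Stack=[( E + T] ptr=4 lookahead=) remaining=[) + ( ( num ) ) $]
Step 10: reduce E->E + T. Stack=[( E] ptr=4 lookahead=) remaining=[) + ( ( num ) ) $]
Step 11: shift ). Stack=[( E )] ptr=5 lookahead=+ remaining=[+ ( ( num ) ) $]
Step 12: reduce F->( E ). Stack=[F] ptr=5 lookahead=+ remaining=[+ ( ( num ) ) $]
Step 13: reduce T->F. Stack=[T] ptr=5 lookahead=+ remaining=[+ ( ( num ) ) $]
Step 14: reduce E->T. Stack=[E] ptr=5 lookahead=+ remaining=[+ ( ( num ) ) $]
Step 15: shift +. Stack=[E +] ptr=6 lookahead=( remaining=[( ( num ) ) $]
Step 16: shift (. Stack=[E + (] ptr=7 lookahead=( remaining=[( num ) ) $]
Step 17: shift (. Stack=[E + ( (] ptr=8 lookahead=num remaining=[num ) ) $]
Step 18: shift num. Stack=[E + ( ( num] ptr=9 lookahead=) remaining=[) ) $]
Step 19: reduce F->num. Stack=[E + ( ( F] ptr=9 lookahead=) remaining=[) ) $]
Step 20: reduce T->F. Stack=[E + ( ( T] ptr=9 lookahead=) remaining=[) ) $]
Step 21: reduce E->T. Stack=[E + ( ( E] ptr=9 lookahead=) remaining=[) ) $]
Step 22: shift ). Stack=[E + ( ( E )] ptr=10 lookahead=) remaining=[) $]
Step 23: reduce F->( E ). Stack=[E + ( F] ptr=10 lookahead=) remaining=[) $]
Step 24: reduce T->F. Stack=[E + ( T] ptr=10 lookahead=) remaining=[) $]
Step 25: reduce E->T. Stack=[E + ( E] ptr=10 lookahead=) remaining=[) $]
Step 26: shift ). Stack=[E + ( E )] ptr=11 lookahead=$ remaining=[$]
Step 27: reduce F->( E ). Stack=[E + F] ptr=11 lookahead=$ remaining=[$]
Step 28: reduce T->F. Stack=[E + T] ptr=11 lookahead=$ remaining=[$]
Step 29: reduce E->E + T. Stack=[E] ptr=11 lookahead=$ remaining=[$]
Step 30: accept. Stack=[E] ptr=11 lookahead=$ remaining=[$]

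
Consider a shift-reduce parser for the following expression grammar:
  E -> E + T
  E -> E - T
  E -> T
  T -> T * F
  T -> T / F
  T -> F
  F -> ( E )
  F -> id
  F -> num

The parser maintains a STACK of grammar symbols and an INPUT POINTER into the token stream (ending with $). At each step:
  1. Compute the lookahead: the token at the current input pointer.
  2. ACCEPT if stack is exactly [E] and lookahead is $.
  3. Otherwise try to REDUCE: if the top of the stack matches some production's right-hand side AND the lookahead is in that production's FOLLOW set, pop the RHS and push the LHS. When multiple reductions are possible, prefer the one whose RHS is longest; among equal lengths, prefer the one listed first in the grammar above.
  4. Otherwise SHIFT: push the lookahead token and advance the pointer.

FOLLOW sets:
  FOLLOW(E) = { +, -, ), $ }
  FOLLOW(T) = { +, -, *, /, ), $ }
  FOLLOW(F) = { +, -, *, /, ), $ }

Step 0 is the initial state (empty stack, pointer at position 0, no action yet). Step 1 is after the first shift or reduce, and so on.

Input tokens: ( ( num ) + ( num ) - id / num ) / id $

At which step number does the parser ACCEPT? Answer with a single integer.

Step 1: shift (. Stack=[(] ptr=1 lookahead=( remaining=[( num ) + ( num ) - id / num ) / id $]
Step 2: shift (. Stack=[( (] ptr=2 lookahead=num remaining=[num ) + ( num ) - id / num ) / id $]
Step 3: shift num. Stack=[( ( num] ptr=3 lookahead=) remaining=[) + ( num ) - id / num ) / id $]
Step 4: reduce F->num. Stack=[( ( F] ptr=3 lookahead=) remaining=[) + ( num ) - id / num ) / id $]
Step 5: reduce T->F. Stack=[( ( T] ptr=3 lookahead=) remaining=[) + ( num ) - id / num ) / id $]
Step 6: reduce E->T. Stack=[( ( E] ptr=3 lookahead=) remaining=[) + ( num ) - id / num ) / id $]
Step 7: shift ). Stack=[( ( E )] ptr=4 lookahead=+ remaining=[+ ( num ) - id / num ) / id $]
Step 8: reduce F->( E ). Stack=[( F] ptr=4 lookahead=+ remaining=[+ ( num ) - id / num ) / id $]
Step 9: reduce T->F. Stack=[( T] ptr=4 lookahead=+ remaining=[+ ( num ) - id / num ) / id $]
Step 10: reduce E->T. Stack=[( E] ptr=4 lookahead=+ remaining=[+ ( num ) - id / num ) / id $]
Step 11: shift +. Stack=[( E +] ptr=5 lookahead=( remaining=[( num ) - id / num ) / id $]
Step 12: shift (. Stack=[( E + (] ptr=6 lookahead=num remaining=[num ) - id / num ) / id $]
Step 13: shift num. Stack=[( E + ( num] ptr=7 lookahead=) remaining=[) - id / num ) / id $]
Step 14: reduce F->num. Stack=[( E + ( F] ptr=7 lookahead=) remaining=[) - id / num ) / id $]
Step 15: reduce T->F. Stack=[( E + ( T] ptr=7 lookahead=) remaining=[) - id / num ) / id $]
Step 16: reduce E->T. Stack=[( E + ( E] ptr=7 lookahead=) remaining=[) - id / num ) / id $]
Step 17: shift ). Stack=[( E + ( E )] ptr=8 lookahead=- remaining=[- id / num ) / id $]
Step 18: reduce F->( E ). Stack=[( E + F] ptr=8 lookahead=- remaining=[- id / num ) / id $]
Step 19: reduce T->F. Stack=[( E + T] ptr=8 lookahead=- remaining=[- id / num ) / id $]
Step 20: reduce E->E + T. Stack=[( E] ptr=8 lookahead=- remaining=[- id / num ) / id $]
Step 21: shift -. Stack=[( E -] ptr=9 lookahead=id remaining=[id / num ) / id $]
Step 22: shift id. Stack=[( E - id] ptr=10 lookahead=/ remaining=[/ num ) / id $]
Step 23: reduce F->id. Stack=[( E - F] ptr=10 lookahead=/ remaining=[/ num ) / id $]
Step 24: reduce T->F. Stack=[( E - T] ptr=10 lookahead=/ remaining=[/ num ) / id $]
Step 25: shift /. Stack=[( E - T /] ptr=11 lookahead=num remaining=[num ) / id $]
Step 26: shift num. Stack=[( E - T / num] ptr=12 lookahead=) remaining=[) / id $]
Step 27: reduce F->num. Stack=[( E - T / F] ptr=12 lookahead=) remaining=[) / id $]
Step 28: reduce T->T / F. Stack=[( E - T] ptr=12 lookahead=) remaining=[) / id $]
Step 29: reduce E->E - T. Stack=[( E] ptr=12 lookahead=) remaining=[) / id $]
Step 30: shift ). Stack=[( E )] ptr=13 lookahead=/ remaining=[/ id $]
Step 31: reduce F->( E ). Stack=[F] ptr=13 lookahead=/ remaining=[/ id $]
Step 32: reduce T->F. Stack=[T] ptr=13 lookahead=/ remaining=[/ id $]
Step 33: shift /. Stack=[T /] ptr=14 lookahead=id remaining=[id $]
Step 34: shift id. Stack=[T / id] ptr=15 lookahead=$ remaining=[$]
Step 35: reduce F->id. Stack=[T / F] ptr=15 lookahead=$ remaining=[$]
Step 36: reduce T->T / F. Stack=[T] ptr=15 lookahead=$ remaining=[$]
Step 37: reduce E->T. Stack=[E] ptr=15 lookahead=$ remaining=[$]
Step 38: accept. Stack=[E] ptr=15 lookahead=$ remaining=[$]

Answer: 38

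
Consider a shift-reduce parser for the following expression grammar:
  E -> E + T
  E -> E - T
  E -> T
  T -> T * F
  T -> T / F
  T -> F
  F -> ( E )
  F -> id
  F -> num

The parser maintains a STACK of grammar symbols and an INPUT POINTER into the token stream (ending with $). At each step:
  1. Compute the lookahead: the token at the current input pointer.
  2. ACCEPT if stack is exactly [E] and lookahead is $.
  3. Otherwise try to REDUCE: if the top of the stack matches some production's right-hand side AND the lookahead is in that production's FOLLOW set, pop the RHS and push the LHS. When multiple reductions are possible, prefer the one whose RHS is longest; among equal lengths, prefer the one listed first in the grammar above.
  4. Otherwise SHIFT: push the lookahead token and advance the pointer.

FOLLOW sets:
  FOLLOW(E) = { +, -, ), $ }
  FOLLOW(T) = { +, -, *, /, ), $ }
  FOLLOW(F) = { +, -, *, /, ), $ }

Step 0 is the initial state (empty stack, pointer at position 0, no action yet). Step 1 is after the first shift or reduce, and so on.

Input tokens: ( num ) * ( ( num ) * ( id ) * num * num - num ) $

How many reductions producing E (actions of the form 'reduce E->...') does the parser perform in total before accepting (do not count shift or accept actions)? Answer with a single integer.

Step 1: shift (. Stack=[(] ptr=1 lookahead=num remaining=[num ) * ( ( num ) * ( id ) * num * num - num ) $]
Step 2: shift num. Stack=[( num] ptr=2 lookahead=) remaining=[) * ( ( num ) * ( id ) * num * num - num ) $]
Step 3: reduce F->num. Stack=[( F] ptr=2 lookahead=) remaining=[) * ( ( num ) * ( id ) * num * num - num ) $]
Step 4: reduce T->F. Stack=[( T] ptr=2 lookahead=) remaining=[) * ( ( num ) * ( id ) * num * num - num ) $]
Step 5: reduce E->T. Stack=[( E] ptr=2 lookahead=) remaining=[) * ( ( num ) * ( id ) * num * num - num ) $]
Step 6: shift ). Stack=[( E )] ptr=3 lookahead=* remaining=[* ( ( num ) * ( id ) * num * num - num ) $]
Step 7: reduce F->( E ). Stack=[F] ptr=3 lookahead=* remaining=[* ( ( num ) * ( id ) * num * num - num ) $]
Step 8: reduce T->F. Stack=[T] ptr=3 lookahead=* remaining=[* ( ( num ) * ( id ) * num * num - num ) $]
Step 9: shift *. Stack=[T *] ptr=4 lookahead=( remaining=[( ( num ) * ( id ) * num * num - num ) $]
Step 10: shift (. Stack=[T * (] ptr=5 lookahead=( remaining=[( num ) * ( id ) * num * num - num ) $]
Step 11: shift (. Stack=[T * ( (] ptr=6 lookahead=num remaining=[num ) * ( id ) * num * num - num ) $]
Step 12: shift num. Stack=[T * ( ( num] ptr=7 lookahead=) remaining=[) * ( id ) * num * num - num ) $]
Step 13: reduce F->num. Stack=[T * ( ( F] ptr=7 lookahead=) remaining=[) * ( id ) * num * num - num ) $]
Step 14: reduce T->F. Stack=[T * ( ( T] ptr=7 lookahead=) remaining=[) * ( id ) * num * num - num ) $]
Step 15: reduce E->T. Stack=[T * ( ( E] ptr=7 lookahead=) remaining=[) * ( id ) * num * num - num ) $]
Step 16: shift ). Stack=[T * ( ( E )] ptr=8 lookahead=* remaining=[* ( id ) * num * num - num ) $]
Step 17: reduce F->( E ). Stack=[T * ( F] ptr=8 lookahead=* remaining=[* ( id ) * num * num - num ) $]
Step 18: reduce T->F. Stack=[T * ( T] ptr=8 lookahead=* remaining=[* ( id ) * num * num - num ) $]
Step 19: shift *. Stack=[T * ( T *] ptr=9 lookahead=( remaining=[( id ) * num * num - num ) $]
Step 20: shift (. Stack=[T * ( T * (] ptr=10 lookahead=id remaining=[id ) * num * num - num ) $]
Step 21: shift id. Stack=[T * ( T * ( id] ptr=11 lookahead=) remaining=[) * num * num - num ) $]
Step 22: reduce F->id. Stack=[T * ( T * ( F] ptr=11 lookahead=) remaining=[) * num * num - num ) $]
Step 23: reduce T->F. Stack=[T * ( T * ( T] ptr=11 lookahead=) remaining=[) * num * num - num ) $]
Step 24: reduce E->T. Stack=[T * ( T * ( E] ptr=11 lookahead=) remaining=[) * num * num - num ) $]
Step 25: shift ). Stack=[T * ( T * ( E )] ptr=12 lookahead=* remaining=[* num * num - num ) $]
Step 26: reduce F->( E ). Stack=[T * ( T * F] ptr=12 lookahead=* remaining=[* num * num - num ) $]
Step 27: reduce T->T * F. Stack=[T * ( T] ptr=12 lookahead=* remaining=[* num * num - num ) $]
Step 28: shift *. Stack=[T * ( T *] ptr=13 lookahead=num remaining=[num * num - num ) $]
Step 29: shift num. Stack=[T * ( T * num] ptr=14 lookahead=* remaining=[* num - num ) $]
Step 30: reduce F->num. Stack=[T * ( T * F] ptr=14 lookahead=* remaining=[* num - num ) $]
Step 31: reduce T->T * F. Stack=[T * ( T] ptr=14 lookahead=* remaining=[* num - num ) $]
Step 32: shift *. Stack=[T * ( T *] ptr=15 lookahead=num remaining=[num - num ) $]
Step 33: shift num. Stack=[T * ( T * num] ptr=16 lookahead=- remaining=[- num ) $]
Step 34: reduce F->num. Stack=[T * ( T * F] ptr=16 lookahead=- remaining=[- num ) $]
Step 35: reduce T->T * F. Stack=[T * ( T] ptr=16 lookahead=- remaining=[- num ) $]
Step 36: reduce E->T. Stack=[T * ( E] ptr=16 lookahead=- remaining=[- num ) $]
Step 37: shift -. Stack=[T * ( E -] ptr=17 lookahead=num remaining=[num ) $]
Step 38: shift num. Stack=[T * ( E - num] ptr=18 lookahead=) remaining=[) $]
Step 39: reduce F->num. Stack=[T * ( E - F] ptr=18 lookahead=) remaining=[) $]
Step 40: reduce T->F. Stack=[T * ( E - T] ptr=18 lookahead=) remaining=[) $]
Step 41: reduce E->E - T. Stack=[T * ( E] ptr=18 lookahead=) remaining=[) $]
Step 42: shift ). Stack=[T * ( E )] ptr=19 lookahead=$ remaining=[$]
Step 43: reduce F->( E ). Stack=[T * F] ptr=19 lookahead=$ remaining=[$]
Step 44: reduce T->T * F. Stack=[T] ptr=19 lookahead=$ remaining=[$]
Step 45: reduce E->T. Stack=[E] ptr=19 lookahead=$ remaining=[$]
Step 46: accept. Stack=[E] ptr=19 lookahead=$ remaining=[$]

Answer: 6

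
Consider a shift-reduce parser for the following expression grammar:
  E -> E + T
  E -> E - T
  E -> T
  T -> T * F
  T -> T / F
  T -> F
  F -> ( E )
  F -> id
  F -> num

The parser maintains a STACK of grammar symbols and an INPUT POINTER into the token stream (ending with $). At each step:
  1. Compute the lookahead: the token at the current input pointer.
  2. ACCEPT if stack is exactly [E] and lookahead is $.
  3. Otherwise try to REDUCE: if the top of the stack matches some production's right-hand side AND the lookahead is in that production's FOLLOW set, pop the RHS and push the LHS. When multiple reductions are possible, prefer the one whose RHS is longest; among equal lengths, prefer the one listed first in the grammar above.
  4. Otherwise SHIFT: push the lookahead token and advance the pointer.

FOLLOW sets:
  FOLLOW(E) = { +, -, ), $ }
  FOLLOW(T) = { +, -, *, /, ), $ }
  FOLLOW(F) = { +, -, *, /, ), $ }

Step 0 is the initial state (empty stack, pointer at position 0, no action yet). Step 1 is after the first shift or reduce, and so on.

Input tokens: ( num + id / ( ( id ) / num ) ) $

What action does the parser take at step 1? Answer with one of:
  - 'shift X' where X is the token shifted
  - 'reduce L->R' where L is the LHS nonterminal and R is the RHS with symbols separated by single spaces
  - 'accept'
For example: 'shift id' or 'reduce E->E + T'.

Answer: shift (

Derivation:
Step 1: shift (. Stack=[(] ptr=1 lookahead=num remaining=[num + id / ( ( id ) / num ) ) $]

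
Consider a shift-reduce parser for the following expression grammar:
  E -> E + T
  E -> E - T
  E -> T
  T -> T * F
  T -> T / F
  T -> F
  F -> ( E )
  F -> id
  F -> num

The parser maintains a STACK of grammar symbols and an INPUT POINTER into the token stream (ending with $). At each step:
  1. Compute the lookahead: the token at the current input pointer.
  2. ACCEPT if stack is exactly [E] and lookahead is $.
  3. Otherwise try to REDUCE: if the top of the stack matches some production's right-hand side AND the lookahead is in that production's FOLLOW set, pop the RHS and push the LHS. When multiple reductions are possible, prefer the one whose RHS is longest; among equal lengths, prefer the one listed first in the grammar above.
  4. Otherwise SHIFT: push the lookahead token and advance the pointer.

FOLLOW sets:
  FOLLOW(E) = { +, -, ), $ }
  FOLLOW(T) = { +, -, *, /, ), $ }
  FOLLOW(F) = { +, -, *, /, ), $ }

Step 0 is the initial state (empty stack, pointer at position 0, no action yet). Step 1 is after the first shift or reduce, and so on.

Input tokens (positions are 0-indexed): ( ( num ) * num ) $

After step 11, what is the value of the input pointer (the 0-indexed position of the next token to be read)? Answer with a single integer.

Answer: 6

Derivation:
Step 1: shift (. Stack=[(] ptr=1 lookahead=( remaining=[( num ) * num ) $]
Step 2: shift (. Stack=[( (] ptr=2 lookahead=num remaining=[num ) * num ) $]
Step 3: shift num. Stack=[( ( num] ptr=3 lookahead=) remaining=[) * num ) $]
Step 4: reduce F->num. Stack=[( ( F] ptr=3 lookahead=) remaining=[) * num ) $]
Step 5: reduce T->F. Stack=[( ( T] ptr=3 lookahead=) remaining=[) * num ) $]
Step 6: reduce E->T. Stack=[( ( E] ptr=3 lookahead=) remaining=[) * num ) $]
Step 7: shift ). Stack=[( ( E )] ptr=4 lookahead=* remaining=[* num ) $]
Step 8: reduce F->( E ). Stack=[( F] ptr=4 lookahead=* remaining=[* num ) $]
Step 9: reduce T->F. Stack=[( T] ptr=4 lookahead=* remaining=[* num ) $]
Step 10: shift *. Stack=[( T *] ptr=5 lookahead=num remaining=[num ) $]
Step 11: shift num. Stack=[( T * num] ptr=6 lookahead=) remaining=[) $]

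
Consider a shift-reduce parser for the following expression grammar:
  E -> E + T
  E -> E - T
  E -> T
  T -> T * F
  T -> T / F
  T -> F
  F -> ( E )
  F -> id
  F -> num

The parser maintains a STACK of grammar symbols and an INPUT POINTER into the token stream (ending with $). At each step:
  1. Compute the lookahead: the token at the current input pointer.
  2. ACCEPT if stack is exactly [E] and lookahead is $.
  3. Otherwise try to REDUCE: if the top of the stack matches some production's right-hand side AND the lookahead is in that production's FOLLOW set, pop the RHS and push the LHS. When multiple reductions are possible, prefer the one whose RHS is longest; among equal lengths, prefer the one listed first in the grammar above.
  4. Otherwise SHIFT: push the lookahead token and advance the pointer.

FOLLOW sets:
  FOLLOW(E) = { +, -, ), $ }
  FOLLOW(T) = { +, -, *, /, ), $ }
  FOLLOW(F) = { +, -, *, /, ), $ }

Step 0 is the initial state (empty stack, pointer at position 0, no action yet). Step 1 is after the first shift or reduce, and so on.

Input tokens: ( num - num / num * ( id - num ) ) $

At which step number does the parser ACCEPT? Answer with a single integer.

Step 1: shift (. Stack=[(] ptr=1 lookahead=num remaining=[num - num / num * ( id - num ) ) $]
Step 2: shift num. Stack=[( num] ptr=2 lookahead=- remaining=[- num / num * ( id - num ) ) $]
Step 3: reduce F->num. Stack=[( F] ptr=2 lookahead=- remaining=[- num / num * ( id - num ) ) $]
Step 4: reduce T->F. Stack=[( T] ptr=2 lookahead=- remaining=[- num / num * ( id - num ) ) $]
Step 5: reduce E->T. Stack=[( E] ptr=2 lookahead=- remaining=[- num / num * ( id - num ) ) $]
Step 6: shift -. Stack=[( E -] ptr=3 lookahead=num remaining=[num / num * ( id - num ) ) $]
Step 7: shift num. Stack=[( E - num] ptr=4 lookahead=/ remaining=[/ num * ( id - num ) ) $]
Step 8: reduce F->num. Stack=[( E - F] ptr=4 lookahead=/ remaining=[/ num * ( id - num ) ) $]
Step 9: reduce T->F. Stack=[( E - T] ptr=4 lookahead=/ remaining=[/ num * ( id - num ) ) $]
Step 10: shift /. Stack=[( E - T /] ptr=5 lookahead=num remaining=[num * ( id - num ) ) $]
Step 11: shift num. Stack=[( E - T / num] ptr=6 lookahead=* remaining=[* ( id - num ) ) $]
Step 12: reduce F->num. Stack=[( E - T / F] ptr=6 lookahead=* remaining=[* ( id - num ) ) $]
Step 13: reduce T->T / F. Stack=[( E - T] ptr=6 lookahead=* remaining=[* ( id - num ) ) $]
Step 14: shift *. Stack=[( E - T *] ptr=7 lookahead=( remaining=[( id - num ) ) $]
Step 15: shift (. Stack=[( E - T * (] ptr=8 lookahead=id remaining=[id - num ) ) $]
Step 16: shift id. Stack=[( E - T * ( id] ptr=9 lookahead=- remaining=[- num ) ) $]
Step 17: reduce F->id. Stack=[( E - T * ( F] ptr=9 lookahead=- remaining=[- num ) ) $]
Step 18: reduce T->F. Stack=[( E - T * ( T] ptr=9 lookahead=- remaining=[- num ) ) $]
Step 19: reduce E->T. Stack=[( E - T * ( E] ptr=9 lookahead=- remaining=[- num ) ) $]
Step 20: shift -. Stack=[( E - T * ( E -] ptr=10 lookahead=num remaining=[num ) ) $]
Step 21: shift num. Stack=[( E - T * ( E - num] ptr=11 lookahead=) remaining=[) ) $]
Step 22: reduce F->num. Stack=[( E - T * ( E - F] ptr=11 lookahead=) remaining=[) ) $]
Step 23: reduce T->F. Stack=[( E - T * ( E - T] ptr=11 lookahead=) remaining=[) ) $]
Step 24: reduce E->E - T. Stack=[( E - T * ( E] ptr=11 lookahead=) remaining=[) ) $]
Step 25: shift ). Stack=[( E - T * ( E )] ptr=12 lookahead=) remaining=[) $]
Step 26: reduce F->( E ). Stack=[( E - T * F] ptr=12 lookahead=) remaining=[) $]
Step 27: reduce T->T * F. Stack=[( E - T] ptr=12 lookahead=) remaining=[) $]
Step 28: reduce E->E - T. Stack=[( E] ptr=12 lookahead=) remaining=[) $]
Step 29: shift ). Stack=[( E )] ptr=13 lookahead=$ remaining=[$]
Step 30: reduce F->( E ). Stack=[F] ptr=13 lookahead=$ remaining=[$]
Step 31: reduce T->F. Stack=[T] ptr=13 lookahead=$ remaining=[$]
Step 32: reduce E->T. Stack=[E] ptr=13 lookahead=$ remaining=[$]
Step 33: accept. Stack=[E] ptr=13 lookahead=$ remaining=[$]

Answer: 33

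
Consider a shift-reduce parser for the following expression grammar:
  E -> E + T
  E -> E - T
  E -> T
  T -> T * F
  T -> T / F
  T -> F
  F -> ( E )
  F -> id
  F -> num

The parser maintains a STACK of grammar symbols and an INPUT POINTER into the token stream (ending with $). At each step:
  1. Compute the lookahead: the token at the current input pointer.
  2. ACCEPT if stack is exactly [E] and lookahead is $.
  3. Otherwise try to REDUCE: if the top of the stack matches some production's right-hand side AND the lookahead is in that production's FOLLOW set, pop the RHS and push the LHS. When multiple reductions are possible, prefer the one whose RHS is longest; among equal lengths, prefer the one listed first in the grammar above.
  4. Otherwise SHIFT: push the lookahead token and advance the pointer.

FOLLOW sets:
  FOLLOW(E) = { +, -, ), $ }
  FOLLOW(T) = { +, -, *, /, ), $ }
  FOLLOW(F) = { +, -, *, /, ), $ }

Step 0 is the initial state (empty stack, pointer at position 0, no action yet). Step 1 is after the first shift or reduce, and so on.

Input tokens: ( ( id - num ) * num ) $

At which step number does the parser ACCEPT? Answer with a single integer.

Answer: 24

Derivation:
Step 1: shift (. Stack=[(] ptr=1 lookahead=( remaining=[( id - num ) * num ) $]
Step 2: shift (. Stack=[( (] ptr=2 lookahead=id remaining=[id - num ) * num ) $]
Step 3: shift id. Stack=[( ( id] ptr=3 lookahead=- remaining=[- num ) * num ) $]
Step 4: reduce F->id. Stack=[( ( F] ptr=3 lookahead=- remaining=[- num ) * num ) $]
Step 5: reduce T->F. Stack=[( ( T] ptr=3 lookahead=- remaining=[- num ) * num ) $]
Step 6: reduce E->T. Stack=[( ( E] ptr=3 lookahead=- remaining=[- num ) * num ) $]
Step 7: shift -. Stack=[( ( E -] ptr=4 lookahead=num remaining=[num ) * num ) $]
Step 8: shift num. Stack=[( ( E - num] ptr=5 lookahead=) remaining=[) * num ) $]
Step 9: reduce F->num. Stack=[( ( E - F] ptr=5 lookahead=) remaining=[) * num ) $]
Step 10: reduce T->F. Stack=[( ( E - T] ptr=5 lookahead=) remaining=[) * num ) $]
Step 11: reduce E->E - T. Stack=[( ( E] ptr=5 lookahead=) remaining=[) * num ) $]
Step 12: shift ). Stack=[( ( E )] ptr=6 lookahead=* remaining=[* num ) $]
Step 13: reduce F->( E ). Stack=[( F] ptr=6 lookahead=* remaining=[* num ) $]
Step 14: reduce T->F. Stack=[( T] ptr=6 lookahead=* remaining=[* num ) $]
Step 15: shift *. Stack=[( T *] ptr=7 lookahead=num remaining=[num ) $]
Step 16: shift num. Stack=[( T * num] ptr=8 lookahead=) remaining=[) $]
Step 17: reduce F->num. Stack=[( T * F] ptr=8 lookahead=) remaining=[) $]
Step 18: reduce T->T * F. Stack=[( T] ptr=8 lookahead=) remaining=[) $]
Step 19: reduce E->T. Stack=[( E] ptr=8 lookahead=) remaining=[) $]
Step 20: shift ). Stack=[( E )] ptr=9 lookahead=$ remaining=[$]
Step 21: reduce F->( E ). Stack=[F] ptr=9 lookahead=$ remaining=[$]
Step 22: reduce T->F. Stack=[T] ptr=9 lookahead=$ remaining=[$]
Step 23: reduce E->T. Stack=[E] ptr=9 lookahead=$ remaining=[$]
Step 24: accept. Stack=[E] ptr=9 lookahead=$ remaining=[$]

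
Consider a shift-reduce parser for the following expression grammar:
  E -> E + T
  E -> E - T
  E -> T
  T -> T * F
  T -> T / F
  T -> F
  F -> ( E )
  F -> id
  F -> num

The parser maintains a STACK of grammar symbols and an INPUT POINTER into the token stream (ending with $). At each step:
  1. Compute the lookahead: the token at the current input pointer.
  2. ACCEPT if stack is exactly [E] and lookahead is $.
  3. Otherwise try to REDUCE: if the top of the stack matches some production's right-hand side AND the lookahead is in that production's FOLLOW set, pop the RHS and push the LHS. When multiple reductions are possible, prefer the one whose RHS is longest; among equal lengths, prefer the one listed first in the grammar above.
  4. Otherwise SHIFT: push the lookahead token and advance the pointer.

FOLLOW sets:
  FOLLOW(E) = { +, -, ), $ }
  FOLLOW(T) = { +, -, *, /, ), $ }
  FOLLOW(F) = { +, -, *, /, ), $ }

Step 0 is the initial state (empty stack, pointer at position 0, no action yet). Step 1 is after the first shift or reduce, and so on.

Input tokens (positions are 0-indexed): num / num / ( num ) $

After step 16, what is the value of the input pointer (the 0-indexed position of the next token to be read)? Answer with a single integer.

Step 1: shift num. Stack=[num] ptr=1 lookahead=/ remaining=[/ num / ( num ) $]
Step 2: reduce F->num. Stack=[F] ptr=1 lookahead=/ remaining=[/ num / ( num ) $]
Step 3: reduce T->F. Stack=[T] ptr=1 lookahead=/ remaining=[/ num / ( num ) $]
Step 4: shift /. Stack=[T /] ptr=2 lookahead=num remaining=[num / ( num ) $]
Step 5: shift num. Stack=[T / num] ptr=3 lookahead=/ remaining=[/ ( num ) $]
Step 6: reduce F->num. Stack=[T / F] ptr=3 lookahead=/ remaining=[/ ( num ) $]
Step 7: reduce T->T / F. Stack=[T] ptr=3 lookahead=/ remaining=[/ ( num ) $]
Step 8: shift /. Stack=[T /] ptr=4 lookahead=( remaining=[( num ) $]
Step 9: shift (. Stack=[T / (] ptr=5 lookahead=num remaining=[num ) $]
Step 10: shift num. Stack=[T / ( num] ptr=6 lookahead=) remaining=[) $]
Step 11: reduce F->num. Stack=[T / ( F] ptr=6 lookahead=) remaining=[) $]
Step 12: reduce T->F. Stack=[T / ( T] ptr=6 lookahead=) remaining=[) $]
Step 13: reduce E->T. Stack=[T / ( E] ptr=6 lookahead=) remaining=[) $]
Step 14: shift ). Stack=[T / ( E )] ptr=7 lookahead=$ remaining=[$]
Step 15: reduce F->( E ). Stack=[T / F] ptr=7 lookahead=$ remaining=[$]
Step 16: reduce T->T / F. Stack=[T] ptr=7 lookahead=$ remaining=[$]

Answer: 7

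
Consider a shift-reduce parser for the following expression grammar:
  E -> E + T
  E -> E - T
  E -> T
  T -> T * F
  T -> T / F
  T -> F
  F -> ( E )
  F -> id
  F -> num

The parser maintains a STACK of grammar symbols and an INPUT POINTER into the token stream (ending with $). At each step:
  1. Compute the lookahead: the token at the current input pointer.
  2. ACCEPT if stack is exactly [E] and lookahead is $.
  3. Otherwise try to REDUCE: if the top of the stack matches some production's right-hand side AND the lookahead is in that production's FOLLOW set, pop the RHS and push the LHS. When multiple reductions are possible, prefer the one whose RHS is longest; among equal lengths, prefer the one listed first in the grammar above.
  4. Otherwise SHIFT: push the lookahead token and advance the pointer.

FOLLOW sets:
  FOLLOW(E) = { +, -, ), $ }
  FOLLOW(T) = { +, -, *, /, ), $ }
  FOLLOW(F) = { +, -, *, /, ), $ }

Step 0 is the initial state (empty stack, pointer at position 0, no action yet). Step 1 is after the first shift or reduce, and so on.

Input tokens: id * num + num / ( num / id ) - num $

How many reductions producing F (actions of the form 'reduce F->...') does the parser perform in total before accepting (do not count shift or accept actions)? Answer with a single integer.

Answer: 7

Derivation:
Step 1: shift id. Stack=[id] ptr=1 lookahead=* remaining=[* num + num / ( num / id ) - num $]
Step 2: reduce F->id. Stack=[F] ptr=1 lookahead=* remaining=[* num + num / ( num / id ) - num $]
Step 3: reduce T->F. Stack=[T] ptr=1 lookahead=* remaining=[* num + num / ( num / id ) - num $]
Step 4: shift *. Stack=[T *] ptr=2 lookahead=num remaining=[num + num / ( num / id ) - num $]
Step 5: shift num. Stack=[T * num] ptr=3 lookahead=+ remaining=[+ num / ( num / id ) - num $]
Step 6: reduce F->num. Stack=[T * F] ptr=3 lookahead=+ remaining=[+ num / ( num / id ) - num $]
Step 7: reduce T->T * F. Stack=[T] ptr=3 lookahead=+ remaining=[+ num / ( num / id ) - num $]
Step 8: reduce E->T. Stack=[E] ptr=3 lookahead=+ remaining=[+ num / ( num / id ) - num $]
Step 9: shift +. Stack=[E +] ptr=4 lookahead=num remaining=[num / ( num / id ) - num $]
Step 10: shift num. Stack=[E + num] ptr=5 lookahead=/ remaining=[/ ( num / id ) - num $]
Step 11: reduce F->num. Stack=[E + F] ptr=5 lookahead=/ remaining=[/ ( num / id ) - num $]
Step 12: reduce T->F. Stack=[E + T] ptr=5 lookahead=/ remaining=[/ ( num / id ) - num $]
Step 13: shift /. Stack=[E + T /] ptr=6 lookahead=( remaining=[( num / id ) - num $]
Step 14: shift (. Stack=[E + T / (] ptr=7 lookahead=num remaining=[num / id ) - num $]
Step 15: shift num. Stack=[E + T / ( num] ptr=8 lookahead=/ remaining=[/ id ) - num $]
Step 16: reduce F->num. Stack=[E + T / ( F] ptr=8 lookahead=/ remaining=[/ id ) - num $]
Step 17: reduce T->F. Stack=[E + T / ( T] ptr=8 lookahead=/ remaining=[/ id ) - num $]
Step 18: shift /. Stack=[E + T / ( T /] ptr=9 lookahead=id remaining=[id ) - num $]
Step 19: shift id. Stack=[E + T / ( T / id] ptr=10 lookahead=) remaining=[) - num $]
Step 20: reduce F->id. Stack=[E + T / ( T / F] ptr=10 lookahead=) remaining=[) - num $]
Step 21: reduce T->T / F. Stack=[E + T / ( T] ptr=10 lookahead=) remaining=[) - num $]
Step 22: reduce E->T. Stack=[E + T / ( E] ptr=10 lookahead=) remaining=[) - num $]
Step 23: shift ). Stack=[E + T / ( E )] ptr=11 lookahead=- remaining=[- num $]
Step 24: reduce F->( E ). Stack=[E + T / F] ptr=11 lookahead=- remaining=[- num $]
Step 25: reduce T->T / F. Stack=[E + T] ptr=11 lookahead=- remaining=[- num $]
Step 26: reduce E->E + T. Stack=[E] ptr=11 lookahead=- remaining=[- num $]
Step 27: shift -. Stack=[E -] ptr=12 lookahead=num remaining=[num $]
Step 28: shift num. Stack=[E - num] ptr=13 lookahead=$ remaining=[$]
Step 29: reduce F->num. Stack=[E - F] ptr=13 lookahead=$ remaining=[$]
Step 30: reduce T->F. Stack=[E - T] ptr=13 lookahead=$ remaining=[$]
Step 31: reduce E->E - T. Stack=[E] ptr=13 lookahead=$ remaining=[$]
Step 32: accept. Stack=[E] ptr=13 lookahead=$ remaining=[$]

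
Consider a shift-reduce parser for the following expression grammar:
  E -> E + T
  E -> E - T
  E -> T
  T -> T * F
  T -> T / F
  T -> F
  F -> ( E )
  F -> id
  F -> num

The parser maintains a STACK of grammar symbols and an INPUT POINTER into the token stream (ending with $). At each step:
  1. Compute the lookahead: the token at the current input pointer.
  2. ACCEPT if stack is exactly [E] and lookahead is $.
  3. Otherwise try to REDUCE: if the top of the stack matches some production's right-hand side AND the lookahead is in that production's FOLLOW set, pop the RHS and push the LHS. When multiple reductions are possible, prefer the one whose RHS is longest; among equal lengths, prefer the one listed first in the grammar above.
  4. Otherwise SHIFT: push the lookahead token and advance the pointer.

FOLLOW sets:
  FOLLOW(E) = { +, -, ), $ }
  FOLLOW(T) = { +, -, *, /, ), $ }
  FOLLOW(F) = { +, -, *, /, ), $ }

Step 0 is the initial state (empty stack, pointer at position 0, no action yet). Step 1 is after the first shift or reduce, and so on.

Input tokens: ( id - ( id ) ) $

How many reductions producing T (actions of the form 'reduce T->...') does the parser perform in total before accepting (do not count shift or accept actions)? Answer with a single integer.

Step 1: shift (. Stack=[(] ptr=1 lookahead=id remaining=[id - ( id ) ) $]
Step 2: shift id. Stack=[( id] ptr=2 lookahead=- remaining=[- ( id ) ) $]
Step 3: reduce F->id. Stack=[( F] ptr=2 lookahead=- remaining=[- ( id ) ) $]
Step 4: reduce T->F. Stack=[( T] ptr=2 lookahead=- remaining=[- ( id ) ) $]
Step 5: reduce E->T. Stack=[( E] ptr=2 lookahead=- remaining=[- ( id ) ) $]
Step 6: shift -. Stack=[( E -] ptr=3 lookahead=( remaining=[( id ) ) $]
Step 7: shift (. Stack=[( E - (] ptr=4 lookahead=id remaining=[id ) ) $]
Step 8: shift id. Stack=[( E - ( id] ptr=5 lookahead=) remaining=[) ) $]
Step 9: reduce F->id. Stack=[( E - ( F] ptr=5 lookahead=) remaining=[) ) $]
Step 10: reduce T->F. Stack=[( E - ( T] ptr=5 lookahead=) remaining=[) ) $]
Step 11: reduce E->T. Stack=[( E - ( E] ptr=5 lookahead=) remaining=[) ) $]
Step 12: shift ). Stack=[( E - ( E )] ptr=6 lookahead=) remaining=[) $]
Step 13: reduce F->( E ). Stack=[( E - F] ptr=6 lookahead=) remaining=[) $]
Step 14: reduce T->F. Stack=[( E - T] ptr=6 lookahead=) remaining=[) $]
Step 15: reduce E->E - T. Stack=[( E] ptr=6 lookahead=) remaining=[) $]
Step 16: shift ). Stack=[( E )] ptr=7 lookahead=$ remaining=[$]
Step 17: reduce F->( E ). Stack=[F] ptr=7 lookahead=$ remaining=[$]
Step 18: reduce T->F. Stack=[T] ptr=7 lookahead=$ remaining=[$]
Step 19: reduce E->T. Stack=[E] ptr=7 lookahead=$ remaining=[$]
Step 20: accept. Stack=[E] ptr=7 lookahead=$ remaining=[$]

Answer: 4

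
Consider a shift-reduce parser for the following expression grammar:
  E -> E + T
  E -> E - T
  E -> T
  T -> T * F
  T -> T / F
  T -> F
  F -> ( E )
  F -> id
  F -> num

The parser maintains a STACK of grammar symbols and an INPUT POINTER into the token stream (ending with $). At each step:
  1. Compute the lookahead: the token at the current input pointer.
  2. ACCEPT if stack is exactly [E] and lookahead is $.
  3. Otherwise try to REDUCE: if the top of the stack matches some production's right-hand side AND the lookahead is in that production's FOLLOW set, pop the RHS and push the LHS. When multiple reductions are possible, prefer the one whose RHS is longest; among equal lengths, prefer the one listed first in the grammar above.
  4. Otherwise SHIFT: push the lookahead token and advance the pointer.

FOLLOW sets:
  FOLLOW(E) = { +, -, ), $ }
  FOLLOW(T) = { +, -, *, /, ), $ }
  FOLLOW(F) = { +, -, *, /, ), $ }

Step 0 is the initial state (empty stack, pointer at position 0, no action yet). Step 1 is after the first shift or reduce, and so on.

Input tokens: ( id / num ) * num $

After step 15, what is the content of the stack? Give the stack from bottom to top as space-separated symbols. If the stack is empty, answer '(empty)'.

Step 1: shift (. Stack=[(] ptr=1 lookahead=id remaining=[id / num ) * num $]
Step 2: shift id. Stack=[( id] ptr=2 lookahead=/ remaining=[/ num ) * num $]
Step 3: reduce F->id. Stack=[( F] ptr=2 lookahead=/ remaining=[/ num ) * num $]
Step 4: reduce T->F. Stack=[( T] ptr=2 lookahead=/ remaining=[/ num ) * num $]
Step 5: shift /. Stack=[( T /] ptr=3 lookahead=num remaining=[num ) * num $]
Step 6: shift num. Stack=[( T / num] ptr=4 lookahead=) remaining=[) * num $]
Step 7: reduce F->num. Stack=[( T / F] ptr=4 lookahead=) remaining=[) * num $]
Step 8: reduce T->T / F. Stack=[( T] ptr=4 lookahead=) remaining=[) * num $]
Step 9: reduce E->T. Stack=[( E] ptr=4 lookahead=) remaining=[) * num $]
Step 10: shift ). Stack=[( E )] ptr=5 lookahead=* remaining=[* num $]
Step 11: reduce F->( E ). Stack=[F] ptr=5 lookahead=* remaining=[* num $]
Step 12: reduce T->F. Stack=[T] ptr=5 lookahead=* remaining=[* num $]
Step 13: shift *. Stack=[T *] ptr=6 lookahead=num remaining=[num $]
Step 14: shift num. Stack=[T * num] ptr=7 lookahead=$ remaining=[$]
Step 15: reduce F->num. Stack=[T * F] ptr=7 lookahead=$ remaining=[$]

Answer: T * F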